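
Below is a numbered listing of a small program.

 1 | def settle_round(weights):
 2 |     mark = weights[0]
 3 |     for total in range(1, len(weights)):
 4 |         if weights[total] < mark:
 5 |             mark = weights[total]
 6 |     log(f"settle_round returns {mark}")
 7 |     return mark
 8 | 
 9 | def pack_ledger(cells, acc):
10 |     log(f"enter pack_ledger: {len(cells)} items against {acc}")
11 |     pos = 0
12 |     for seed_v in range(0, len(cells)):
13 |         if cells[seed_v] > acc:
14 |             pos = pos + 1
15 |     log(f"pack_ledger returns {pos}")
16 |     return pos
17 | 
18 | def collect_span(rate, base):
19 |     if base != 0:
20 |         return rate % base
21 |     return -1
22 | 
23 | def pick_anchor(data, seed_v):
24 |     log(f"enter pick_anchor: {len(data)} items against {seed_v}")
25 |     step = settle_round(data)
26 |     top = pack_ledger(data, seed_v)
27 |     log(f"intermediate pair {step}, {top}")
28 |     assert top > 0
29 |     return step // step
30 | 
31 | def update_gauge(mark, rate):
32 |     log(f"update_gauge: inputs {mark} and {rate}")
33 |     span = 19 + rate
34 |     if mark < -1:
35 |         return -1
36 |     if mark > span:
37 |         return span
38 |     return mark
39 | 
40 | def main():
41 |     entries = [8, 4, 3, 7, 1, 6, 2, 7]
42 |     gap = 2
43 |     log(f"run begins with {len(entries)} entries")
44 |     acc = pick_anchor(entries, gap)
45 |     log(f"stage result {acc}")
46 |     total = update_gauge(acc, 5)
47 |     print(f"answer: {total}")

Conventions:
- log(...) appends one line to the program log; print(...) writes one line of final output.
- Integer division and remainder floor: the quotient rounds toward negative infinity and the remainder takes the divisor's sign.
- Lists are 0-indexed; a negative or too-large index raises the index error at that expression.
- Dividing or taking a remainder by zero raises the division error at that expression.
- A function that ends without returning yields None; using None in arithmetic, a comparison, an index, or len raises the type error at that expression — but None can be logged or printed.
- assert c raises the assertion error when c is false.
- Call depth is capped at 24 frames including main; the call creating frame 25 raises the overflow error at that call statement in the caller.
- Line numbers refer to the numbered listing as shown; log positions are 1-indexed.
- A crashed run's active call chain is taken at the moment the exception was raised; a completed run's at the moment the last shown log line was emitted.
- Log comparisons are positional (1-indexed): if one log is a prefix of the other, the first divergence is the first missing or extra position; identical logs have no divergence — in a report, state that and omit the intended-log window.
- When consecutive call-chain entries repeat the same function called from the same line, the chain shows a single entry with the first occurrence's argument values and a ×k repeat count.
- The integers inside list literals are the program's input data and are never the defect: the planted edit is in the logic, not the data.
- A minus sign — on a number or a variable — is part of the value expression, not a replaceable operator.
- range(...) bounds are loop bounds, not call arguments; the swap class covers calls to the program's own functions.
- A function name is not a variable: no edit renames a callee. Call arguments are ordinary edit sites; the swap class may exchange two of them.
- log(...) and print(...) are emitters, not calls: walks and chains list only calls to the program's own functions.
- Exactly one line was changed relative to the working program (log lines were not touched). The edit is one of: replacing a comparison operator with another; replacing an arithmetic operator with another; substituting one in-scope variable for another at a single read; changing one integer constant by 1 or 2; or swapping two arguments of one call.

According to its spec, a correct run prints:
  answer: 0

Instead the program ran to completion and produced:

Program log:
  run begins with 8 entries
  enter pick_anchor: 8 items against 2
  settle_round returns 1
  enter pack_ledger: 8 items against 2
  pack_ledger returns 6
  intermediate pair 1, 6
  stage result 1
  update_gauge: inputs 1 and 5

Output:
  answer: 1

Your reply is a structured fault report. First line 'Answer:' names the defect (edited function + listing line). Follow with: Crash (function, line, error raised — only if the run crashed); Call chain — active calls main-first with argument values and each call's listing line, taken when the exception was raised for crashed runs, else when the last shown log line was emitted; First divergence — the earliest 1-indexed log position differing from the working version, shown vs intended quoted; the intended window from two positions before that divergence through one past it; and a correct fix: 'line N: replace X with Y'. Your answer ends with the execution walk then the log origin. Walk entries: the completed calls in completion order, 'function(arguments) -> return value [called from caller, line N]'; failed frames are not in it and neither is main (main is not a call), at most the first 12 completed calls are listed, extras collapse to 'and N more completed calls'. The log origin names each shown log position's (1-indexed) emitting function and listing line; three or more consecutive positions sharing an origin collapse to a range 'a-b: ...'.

Answer: the defect is in pick_anchor at line 29.
Key observation: Position 7 is the first bad log line: 'stage result 1' should read 'stage result 0'.
Call chain: main -> update_gauge(1, 5) (called at line 46).
First divergence: position 7 — shown 'stage result 1', intended 'stage result 0'.
Intended log window:
  5: pack_ledger returns 6
  6: intermediate pair 1, 6
  7: stage result 0
  8: update_gauge: inputs 0 and 5
Execution walk:
  settle_round([8, 4, 3, 7, 1, 6, 2, 7]) -> 1  [called from pick_anchor, line 25]
  pack_ledger([8, 4, 3, 7, 1, 6, 2, 7], 2) -> 6  [called from pick_anchor, line 26]
  pick_anchor([8, 4, 3, 7, 1, 6, 2, 7], 2) -> 1  [called from main, line 44]
  update_gauge(1, 5) -> 1  [called from main, line 46]
Log line origins:
  1 — main, line 43
  2 — pick_anchor, line 24
  3 — settle_round, line 6
  4 — pack_ledger, line 10
  5 — pack_ledger, line 15
  6 — pick_anchor, line 27
  7 — main, line 45
  8 — update_gauge, line 32
A correct fix: line 29: replace `step // step` with `step // top`.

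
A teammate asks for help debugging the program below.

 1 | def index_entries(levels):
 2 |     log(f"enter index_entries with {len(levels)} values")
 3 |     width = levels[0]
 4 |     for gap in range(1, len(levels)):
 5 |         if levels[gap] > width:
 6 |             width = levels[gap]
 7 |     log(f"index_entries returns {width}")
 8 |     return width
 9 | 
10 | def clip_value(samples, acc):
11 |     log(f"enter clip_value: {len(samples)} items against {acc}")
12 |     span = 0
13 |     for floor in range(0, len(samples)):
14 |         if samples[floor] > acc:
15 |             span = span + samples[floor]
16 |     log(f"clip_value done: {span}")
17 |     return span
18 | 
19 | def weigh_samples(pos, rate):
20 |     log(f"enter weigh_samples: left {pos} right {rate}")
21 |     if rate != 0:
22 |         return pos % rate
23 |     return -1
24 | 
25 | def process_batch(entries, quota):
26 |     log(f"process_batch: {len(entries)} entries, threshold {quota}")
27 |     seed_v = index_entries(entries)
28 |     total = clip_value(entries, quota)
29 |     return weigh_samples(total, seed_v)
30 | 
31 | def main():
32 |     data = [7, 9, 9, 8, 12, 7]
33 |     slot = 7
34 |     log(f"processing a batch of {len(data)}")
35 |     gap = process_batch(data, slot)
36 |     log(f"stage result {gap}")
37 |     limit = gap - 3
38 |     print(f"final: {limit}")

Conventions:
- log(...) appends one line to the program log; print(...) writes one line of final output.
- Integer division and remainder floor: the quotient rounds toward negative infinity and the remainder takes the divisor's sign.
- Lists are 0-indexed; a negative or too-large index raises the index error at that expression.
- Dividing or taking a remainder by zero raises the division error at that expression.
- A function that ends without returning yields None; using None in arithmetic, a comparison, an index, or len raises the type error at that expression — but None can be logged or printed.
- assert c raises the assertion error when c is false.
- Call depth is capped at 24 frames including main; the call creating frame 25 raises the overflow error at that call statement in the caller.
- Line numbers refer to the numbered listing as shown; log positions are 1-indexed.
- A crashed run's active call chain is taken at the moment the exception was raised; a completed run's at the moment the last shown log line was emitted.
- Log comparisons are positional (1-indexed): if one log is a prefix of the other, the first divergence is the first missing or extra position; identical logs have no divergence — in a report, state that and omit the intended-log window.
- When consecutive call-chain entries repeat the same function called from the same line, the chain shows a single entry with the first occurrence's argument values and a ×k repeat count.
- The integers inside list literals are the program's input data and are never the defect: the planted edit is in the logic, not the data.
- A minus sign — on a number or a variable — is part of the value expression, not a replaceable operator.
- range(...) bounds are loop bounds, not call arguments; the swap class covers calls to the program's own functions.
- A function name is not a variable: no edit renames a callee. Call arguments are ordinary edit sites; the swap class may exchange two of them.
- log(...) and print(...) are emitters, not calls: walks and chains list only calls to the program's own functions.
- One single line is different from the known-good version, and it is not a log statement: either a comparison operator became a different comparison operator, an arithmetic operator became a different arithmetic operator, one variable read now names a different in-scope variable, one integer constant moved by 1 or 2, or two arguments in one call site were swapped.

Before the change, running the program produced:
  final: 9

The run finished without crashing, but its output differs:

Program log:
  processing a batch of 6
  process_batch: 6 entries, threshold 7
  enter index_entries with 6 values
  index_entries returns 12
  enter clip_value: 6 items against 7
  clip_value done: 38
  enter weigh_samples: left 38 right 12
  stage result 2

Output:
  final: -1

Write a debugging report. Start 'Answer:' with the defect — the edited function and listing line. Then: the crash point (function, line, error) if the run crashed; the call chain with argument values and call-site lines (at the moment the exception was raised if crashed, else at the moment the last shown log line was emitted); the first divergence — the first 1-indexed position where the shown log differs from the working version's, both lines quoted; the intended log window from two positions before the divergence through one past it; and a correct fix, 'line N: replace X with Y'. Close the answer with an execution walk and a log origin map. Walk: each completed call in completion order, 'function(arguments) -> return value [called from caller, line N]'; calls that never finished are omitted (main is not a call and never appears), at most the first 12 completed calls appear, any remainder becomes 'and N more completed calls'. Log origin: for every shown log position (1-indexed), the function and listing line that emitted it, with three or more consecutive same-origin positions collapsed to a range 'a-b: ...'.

Answer: the defect is in process_batch at line 29.
Key observation: Position 7 is the first bad log line: 'enter weigh_samples: left 38 right 12' should read 'enter weigh_samples: left 12 right 38'.
Call chain: main.
First divergence: position 7; shown 'enter weigh_samples: left 38 right 12' vs intended 'enter weigh_samples: left 12 right 38'.
Intended log window:
  5: enter clip_value: 6 items against 7
  6: clip_value done: 38
  7: enter weigh_samples: left 12 right 38
  8: stage result 12
Execution walk:
  index_entries([7, 9, 9, 8, 12, 7]) -> 12  [called from process_batch, line 27]
  clip_value([7, 9, 9, 8, 12, 7], 7) -> 38  [called from process_batch, line 28]
  weigh_samples(38, 12) -> 2  [called from process_batch, line 29]
  process_batch([7, 9, 9, 8, 12, 7], 7) -> 2  [called from main, line 35]
Log line origins:
  1: logged in main at line 34
  2: logged in process_batch at line 26
  3: logged in index_entries at line 2
  4: logged in index_entries at line 7
  5: logged in clip_value at line 11
  6: logged in clip_value at line 16
  7: logged in weigh_samples at line 20
  8: logged in main at line 36
A correct fix: line 29: replace `weigh_samples(total, seed_v)` with `weigh_samples(seed_v, total)`.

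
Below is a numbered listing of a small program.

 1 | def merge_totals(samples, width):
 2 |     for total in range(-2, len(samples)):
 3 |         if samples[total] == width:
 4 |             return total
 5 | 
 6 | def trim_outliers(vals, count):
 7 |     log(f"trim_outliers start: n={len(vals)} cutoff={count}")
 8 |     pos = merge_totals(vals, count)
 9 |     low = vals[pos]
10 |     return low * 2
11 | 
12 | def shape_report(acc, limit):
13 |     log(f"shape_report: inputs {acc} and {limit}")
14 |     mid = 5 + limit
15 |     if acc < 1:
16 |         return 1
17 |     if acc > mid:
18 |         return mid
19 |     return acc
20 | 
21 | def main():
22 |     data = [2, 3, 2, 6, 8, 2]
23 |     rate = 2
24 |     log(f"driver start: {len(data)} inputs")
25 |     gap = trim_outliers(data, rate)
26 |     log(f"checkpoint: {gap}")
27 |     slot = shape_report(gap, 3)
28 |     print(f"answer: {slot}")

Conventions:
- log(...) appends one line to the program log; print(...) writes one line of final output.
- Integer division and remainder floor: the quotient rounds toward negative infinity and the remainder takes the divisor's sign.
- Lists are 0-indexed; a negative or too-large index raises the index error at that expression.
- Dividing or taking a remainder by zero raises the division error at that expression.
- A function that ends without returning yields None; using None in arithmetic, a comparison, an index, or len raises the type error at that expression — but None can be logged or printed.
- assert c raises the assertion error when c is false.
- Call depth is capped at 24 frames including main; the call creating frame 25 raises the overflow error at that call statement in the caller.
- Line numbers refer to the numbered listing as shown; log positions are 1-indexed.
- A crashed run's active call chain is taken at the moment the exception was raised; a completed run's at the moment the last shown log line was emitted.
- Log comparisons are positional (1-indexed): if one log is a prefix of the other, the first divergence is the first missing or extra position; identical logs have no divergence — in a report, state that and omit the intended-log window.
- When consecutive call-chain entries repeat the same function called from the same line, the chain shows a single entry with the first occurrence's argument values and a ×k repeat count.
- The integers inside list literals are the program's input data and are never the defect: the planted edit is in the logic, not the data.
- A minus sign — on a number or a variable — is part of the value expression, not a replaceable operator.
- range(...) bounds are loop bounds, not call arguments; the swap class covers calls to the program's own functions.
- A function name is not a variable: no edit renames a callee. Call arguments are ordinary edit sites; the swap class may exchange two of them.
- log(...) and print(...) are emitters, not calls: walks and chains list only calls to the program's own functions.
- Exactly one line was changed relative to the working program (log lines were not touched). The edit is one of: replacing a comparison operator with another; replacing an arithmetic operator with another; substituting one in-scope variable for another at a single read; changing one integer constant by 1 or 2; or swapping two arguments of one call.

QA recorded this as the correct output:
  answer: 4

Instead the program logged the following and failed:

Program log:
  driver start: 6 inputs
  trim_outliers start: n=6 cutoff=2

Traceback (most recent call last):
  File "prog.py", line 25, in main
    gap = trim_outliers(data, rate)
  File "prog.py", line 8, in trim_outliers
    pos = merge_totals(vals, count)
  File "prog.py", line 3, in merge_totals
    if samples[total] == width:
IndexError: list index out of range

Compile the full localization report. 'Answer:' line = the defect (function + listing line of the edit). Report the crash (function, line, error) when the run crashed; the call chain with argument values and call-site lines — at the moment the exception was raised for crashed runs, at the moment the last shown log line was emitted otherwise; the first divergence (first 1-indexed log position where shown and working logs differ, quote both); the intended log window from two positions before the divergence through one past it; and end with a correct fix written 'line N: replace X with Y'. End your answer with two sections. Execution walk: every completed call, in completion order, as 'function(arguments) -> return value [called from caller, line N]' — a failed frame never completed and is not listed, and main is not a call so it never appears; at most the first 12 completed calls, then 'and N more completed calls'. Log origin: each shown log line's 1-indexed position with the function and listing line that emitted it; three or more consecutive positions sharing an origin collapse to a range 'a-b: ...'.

Answer: the defect is in merge_totals at line 2.
Core observation: The faulty run's log stops after 2 lines; the working version's next line would be 'checkpoint: 4'.
Crash: merge_totals, line 3, IndexError.
Call chain: main -> trim_outliers([2, 3, 2, 6, 8, 2], 2) (called at line 25) -> merge_totals([2, 3, 2, 6, 8, 2], 2) (called at line 8).
First divergence: position 3; the shown log stops at 2 lines while the working version next logs 'checkpoint: 4'.
Intended log window:
  1: driver start: 6 inputs
  2: trim_outliers start: n=6 cutoff=2
  3: checkpoint: 4
  4: shape_report: inputs 4 and 3
Execution walk:
  (no call completed)
Log origin:
  1: from main, line 24
  2: from trim_outliers, line 7
A correct fix: line 2: replace `-2` with `0`.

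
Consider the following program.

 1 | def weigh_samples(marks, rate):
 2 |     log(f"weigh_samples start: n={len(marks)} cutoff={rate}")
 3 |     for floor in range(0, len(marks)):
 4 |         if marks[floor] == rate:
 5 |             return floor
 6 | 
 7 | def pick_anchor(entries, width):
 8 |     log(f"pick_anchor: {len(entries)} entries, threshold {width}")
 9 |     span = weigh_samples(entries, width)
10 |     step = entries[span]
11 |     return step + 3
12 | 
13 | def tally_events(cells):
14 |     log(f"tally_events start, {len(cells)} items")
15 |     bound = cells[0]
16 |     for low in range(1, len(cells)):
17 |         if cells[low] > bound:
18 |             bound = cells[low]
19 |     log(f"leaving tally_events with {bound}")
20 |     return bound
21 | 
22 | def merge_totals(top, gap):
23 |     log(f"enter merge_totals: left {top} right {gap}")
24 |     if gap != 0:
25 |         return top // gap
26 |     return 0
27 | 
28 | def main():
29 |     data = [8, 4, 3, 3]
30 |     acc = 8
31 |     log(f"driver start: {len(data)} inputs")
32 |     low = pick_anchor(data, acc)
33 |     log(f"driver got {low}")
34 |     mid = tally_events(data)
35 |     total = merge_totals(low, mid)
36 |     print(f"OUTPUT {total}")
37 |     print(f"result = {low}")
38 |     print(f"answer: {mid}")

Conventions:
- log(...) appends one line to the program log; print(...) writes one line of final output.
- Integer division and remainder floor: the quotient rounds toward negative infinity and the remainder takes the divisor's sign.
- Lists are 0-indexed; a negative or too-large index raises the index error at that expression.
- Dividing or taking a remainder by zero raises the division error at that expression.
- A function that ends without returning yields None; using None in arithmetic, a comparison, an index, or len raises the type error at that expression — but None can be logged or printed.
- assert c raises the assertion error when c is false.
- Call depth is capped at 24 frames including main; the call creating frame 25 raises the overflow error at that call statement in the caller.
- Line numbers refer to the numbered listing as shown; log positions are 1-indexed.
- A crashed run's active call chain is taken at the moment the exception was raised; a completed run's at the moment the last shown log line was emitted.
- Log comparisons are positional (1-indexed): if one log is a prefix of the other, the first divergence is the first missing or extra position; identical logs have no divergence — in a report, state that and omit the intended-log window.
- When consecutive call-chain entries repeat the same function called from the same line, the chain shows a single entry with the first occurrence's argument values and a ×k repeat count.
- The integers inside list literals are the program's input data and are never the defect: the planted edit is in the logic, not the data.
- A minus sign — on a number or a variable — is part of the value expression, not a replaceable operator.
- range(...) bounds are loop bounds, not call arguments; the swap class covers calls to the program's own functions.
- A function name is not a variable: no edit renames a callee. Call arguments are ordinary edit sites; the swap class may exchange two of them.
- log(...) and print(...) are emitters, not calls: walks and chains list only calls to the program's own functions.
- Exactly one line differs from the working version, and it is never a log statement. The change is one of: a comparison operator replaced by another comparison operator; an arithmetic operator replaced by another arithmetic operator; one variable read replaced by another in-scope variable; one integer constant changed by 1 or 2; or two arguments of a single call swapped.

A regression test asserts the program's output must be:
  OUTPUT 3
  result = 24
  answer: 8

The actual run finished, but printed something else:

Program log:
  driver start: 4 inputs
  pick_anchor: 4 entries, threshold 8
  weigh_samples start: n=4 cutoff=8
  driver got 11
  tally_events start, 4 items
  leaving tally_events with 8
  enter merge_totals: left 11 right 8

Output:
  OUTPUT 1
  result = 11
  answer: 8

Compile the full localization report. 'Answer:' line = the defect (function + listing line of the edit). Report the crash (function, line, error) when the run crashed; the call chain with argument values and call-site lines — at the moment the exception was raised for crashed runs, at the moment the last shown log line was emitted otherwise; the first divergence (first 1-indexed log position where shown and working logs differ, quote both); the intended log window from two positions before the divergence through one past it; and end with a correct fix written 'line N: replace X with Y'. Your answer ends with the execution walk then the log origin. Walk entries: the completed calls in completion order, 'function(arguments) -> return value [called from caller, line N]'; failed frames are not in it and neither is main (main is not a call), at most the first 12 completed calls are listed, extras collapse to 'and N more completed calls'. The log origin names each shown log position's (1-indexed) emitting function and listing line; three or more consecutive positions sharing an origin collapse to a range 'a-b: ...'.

Answer: the defect is in pick_anchor at line 11.
The tell: The log first diverges at position 4: the faulty run prints 'driver got 11' where the working version prints 'driver got 24'.
Call chain: main -> merge_totals(11, 8) (called at line 35).
First divergence: position 4 — shown 'driver got 11', intended 'driver got 24'.
Intended log window:
  2: pick_anchor: 4 entries, threshold 8
  3: weigh_samples start: n=4 cutoff=8
  4: driver got 24
  5: tally_events start, 4 items
Execution walk:
  weigh_samples([8, 4, 3, 3], 8) -> 0  [called from pick_anchor, line 9]
  pick_anchor([8, 4, 3, 3], 8) -> 11  [called from main, line 32]
  tally_events([8, 4, 3, 3]) -> 8  [called from main, line 34]
  merge_totals(11, 8) -> 1  [called from main, line 35]
Log origin:
  1: from main, line 31
  2: from pick_anchor, line 8
  3: from weigh_samples, line 2
  4: from main, line 33
  5: from tally_events, line 14
  6: from tally_events, line 19
  7: from merge_totals, line 23
A correct fix: line 11: replace `+` with `*`.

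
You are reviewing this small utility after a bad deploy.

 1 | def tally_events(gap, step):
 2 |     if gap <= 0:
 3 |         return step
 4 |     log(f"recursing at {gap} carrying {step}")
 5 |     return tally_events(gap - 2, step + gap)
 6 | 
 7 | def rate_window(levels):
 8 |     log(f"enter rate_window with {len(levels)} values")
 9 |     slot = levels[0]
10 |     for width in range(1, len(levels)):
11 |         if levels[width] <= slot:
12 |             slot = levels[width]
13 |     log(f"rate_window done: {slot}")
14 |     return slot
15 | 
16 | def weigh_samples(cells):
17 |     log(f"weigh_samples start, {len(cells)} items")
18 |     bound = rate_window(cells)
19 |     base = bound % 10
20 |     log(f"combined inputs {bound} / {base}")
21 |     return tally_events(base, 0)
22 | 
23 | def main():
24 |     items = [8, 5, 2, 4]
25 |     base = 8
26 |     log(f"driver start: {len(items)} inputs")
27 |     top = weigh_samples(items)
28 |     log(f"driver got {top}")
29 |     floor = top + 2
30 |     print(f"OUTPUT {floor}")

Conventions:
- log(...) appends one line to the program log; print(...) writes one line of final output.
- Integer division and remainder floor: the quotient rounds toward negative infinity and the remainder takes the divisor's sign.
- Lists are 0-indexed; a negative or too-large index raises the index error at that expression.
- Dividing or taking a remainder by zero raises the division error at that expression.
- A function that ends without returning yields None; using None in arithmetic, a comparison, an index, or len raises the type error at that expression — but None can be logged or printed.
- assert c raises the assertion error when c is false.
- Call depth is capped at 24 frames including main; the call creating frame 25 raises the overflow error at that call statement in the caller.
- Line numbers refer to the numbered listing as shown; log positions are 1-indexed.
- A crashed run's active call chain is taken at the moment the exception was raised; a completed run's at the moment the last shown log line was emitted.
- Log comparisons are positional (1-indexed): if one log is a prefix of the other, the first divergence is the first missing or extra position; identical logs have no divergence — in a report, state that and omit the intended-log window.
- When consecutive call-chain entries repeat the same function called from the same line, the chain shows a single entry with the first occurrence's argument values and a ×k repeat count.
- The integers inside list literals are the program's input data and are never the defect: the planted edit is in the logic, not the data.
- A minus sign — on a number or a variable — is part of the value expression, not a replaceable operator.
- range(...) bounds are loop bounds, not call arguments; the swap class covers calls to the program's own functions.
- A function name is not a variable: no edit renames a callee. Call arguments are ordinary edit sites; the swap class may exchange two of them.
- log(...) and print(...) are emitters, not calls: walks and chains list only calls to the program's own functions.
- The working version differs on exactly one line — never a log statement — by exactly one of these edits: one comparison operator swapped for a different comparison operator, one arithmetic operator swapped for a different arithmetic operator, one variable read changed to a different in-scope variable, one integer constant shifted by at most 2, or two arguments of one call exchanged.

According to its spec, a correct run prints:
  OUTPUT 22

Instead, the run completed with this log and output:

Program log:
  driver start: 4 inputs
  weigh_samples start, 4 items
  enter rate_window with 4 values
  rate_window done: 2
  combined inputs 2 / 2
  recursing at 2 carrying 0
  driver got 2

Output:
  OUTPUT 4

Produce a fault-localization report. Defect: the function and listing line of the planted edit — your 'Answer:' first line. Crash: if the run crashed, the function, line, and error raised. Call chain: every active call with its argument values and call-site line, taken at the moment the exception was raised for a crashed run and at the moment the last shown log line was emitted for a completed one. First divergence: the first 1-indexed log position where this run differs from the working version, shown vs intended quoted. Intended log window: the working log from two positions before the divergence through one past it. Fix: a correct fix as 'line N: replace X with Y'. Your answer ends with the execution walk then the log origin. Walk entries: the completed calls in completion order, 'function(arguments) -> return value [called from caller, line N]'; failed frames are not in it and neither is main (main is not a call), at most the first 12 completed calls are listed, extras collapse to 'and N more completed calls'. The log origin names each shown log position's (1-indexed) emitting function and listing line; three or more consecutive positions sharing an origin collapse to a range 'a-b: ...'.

Answer: the defect is in rate_window at line 11.
Key fact: Position 4 is the first bad log line: 'rate_window done: 2' should read 'rate_window done: 8'.
Call chain: main.
First divergence: position 4; shown 'rate_window done: 2' vs intended 'rate_window done: 8'.
Intended log window:
  2: weigh_samples start, 4 items
  3: enter rate_window with 4 values
  4: rate_window done: 8
  5: combined inputs 8 / 8
Execution walk:
  rate_window([8, 5, 2, 4]) -> 2  [called from weigh_samples, line 18]
  tally_events(0, 2) -> 2  [called from tally_events, line 5]
  tally_events(2, 0) -> 2  [called from weigh_samples, line 21]
  weigh_samples([8, 5, 2, 4]) -> 2  [called from main, line 27]
Log origins:
  1 — main, line 26
  2 — weigh_samples, line 17
  3 — rate_window, line 8
  4 — rate_window, line 13
  5 — weigh_samples, line 20
  6 — tally_events, line 4
  7 — main, line 28
A correct fix: line 11: replace `<=` with `>`.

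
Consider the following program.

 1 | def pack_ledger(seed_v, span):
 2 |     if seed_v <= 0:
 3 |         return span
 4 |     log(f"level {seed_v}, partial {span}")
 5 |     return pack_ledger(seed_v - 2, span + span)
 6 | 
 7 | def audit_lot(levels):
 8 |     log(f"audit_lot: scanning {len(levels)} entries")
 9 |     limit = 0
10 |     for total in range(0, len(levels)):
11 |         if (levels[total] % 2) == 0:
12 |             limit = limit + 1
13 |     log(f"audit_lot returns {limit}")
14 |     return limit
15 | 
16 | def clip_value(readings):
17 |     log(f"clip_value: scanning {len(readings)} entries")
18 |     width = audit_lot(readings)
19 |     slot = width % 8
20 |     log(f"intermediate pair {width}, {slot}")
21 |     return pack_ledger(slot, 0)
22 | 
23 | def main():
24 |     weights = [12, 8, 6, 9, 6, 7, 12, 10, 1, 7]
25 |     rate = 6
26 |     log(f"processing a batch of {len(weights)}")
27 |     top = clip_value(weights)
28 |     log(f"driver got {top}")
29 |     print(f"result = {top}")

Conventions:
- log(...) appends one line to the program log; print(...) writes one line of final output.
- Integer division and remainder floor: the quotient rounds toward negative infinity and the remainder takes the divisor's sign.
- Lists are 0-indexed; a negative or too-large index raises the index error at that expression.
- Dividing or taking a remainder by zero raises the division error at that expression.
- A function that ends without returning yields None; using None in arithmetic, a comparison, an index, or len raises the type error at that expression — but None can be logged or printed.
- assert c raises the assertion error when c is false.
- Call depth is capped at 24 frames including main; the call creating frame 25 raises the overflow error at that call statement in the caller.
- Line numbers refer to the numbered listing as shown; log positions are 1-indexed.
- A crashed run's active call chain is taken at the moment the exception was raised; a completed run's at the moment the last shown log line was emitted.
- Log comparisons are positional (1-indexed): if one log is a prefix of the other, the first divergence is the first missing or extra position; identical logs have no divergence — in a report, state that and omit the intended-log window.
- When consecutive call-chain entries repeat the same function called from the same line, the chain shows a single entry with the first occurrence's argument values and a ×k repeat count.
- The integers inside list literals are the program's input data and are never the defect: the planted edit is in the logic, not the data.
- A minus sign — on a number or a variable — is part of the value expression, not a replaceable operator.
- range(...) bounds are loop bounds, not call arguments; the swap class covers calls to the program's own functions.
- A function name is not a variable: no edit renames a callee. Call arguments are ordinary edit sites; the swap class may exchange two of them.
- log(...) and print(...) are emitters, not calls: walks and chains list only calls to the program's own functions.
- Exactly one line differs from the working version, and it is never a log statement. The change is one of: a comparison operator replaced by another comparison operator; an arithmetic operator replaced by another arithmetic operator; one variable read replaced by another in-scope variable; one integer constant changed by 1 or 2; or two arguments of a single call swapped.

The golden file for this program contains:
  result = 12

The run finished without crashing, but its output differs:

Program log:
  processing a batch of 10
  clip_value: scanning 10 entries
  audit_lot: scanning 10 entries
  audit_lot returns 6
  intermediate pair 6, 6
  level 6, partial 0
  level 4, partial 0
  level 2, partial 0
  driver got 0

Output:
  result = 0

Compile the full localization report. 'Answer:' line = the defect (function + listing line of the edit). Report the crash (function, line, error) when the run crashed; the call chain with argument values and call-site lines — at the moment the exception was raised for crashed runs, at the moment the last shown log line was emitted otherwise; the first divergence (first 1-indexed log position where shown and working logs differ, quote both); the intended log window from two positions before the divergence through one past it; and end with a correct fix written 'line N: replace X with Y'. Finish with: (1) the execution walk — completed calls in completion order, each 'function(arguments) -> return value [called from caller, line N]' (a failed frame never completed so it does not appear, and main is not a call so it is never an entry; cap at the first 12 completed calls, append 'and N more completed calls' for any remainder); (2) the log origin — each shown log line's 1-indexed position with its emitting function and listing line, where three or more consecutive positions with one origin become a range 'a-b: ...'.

Answer: the defect is in pack_ledger at line 5.
Key observation: Position 7 is the first bad log line: 'level 4, partial 0' should read 'level 4, partial 6'.
Call chain: main.
First divergence: position 7 — the shown line 'level 4, partial 0' should read 'level 4, partial 6'.
Intended log window:
  5: intermediate pair 6, 6
  6: level 6, partial 0
  7: level 4, partial 6
  8: level 2, partial 10
Execution walk:
  audit_lot([12, 8, 6, 9, 6, 7, 12, 10, 1, 7]) -> 6  [called from clip_value, line 18]
  pack_ledger(0, 0) -> 0  [called from pack_ledger, line 5]
  pack_ledger(2, 0) -> 0  [called from pack_ledger, line 5]
  pack_ledger(4, 0) -> 0  [called from pack_ledger, line 5]
  pack_ledger(6, 0) -> 0  [called from clip_value, line 21]
  clip_value([12, 8, 6, 9, 6, 7, 12, 10, 1, 7]) -> 0  [called from main, line 27]
Origin of each log line:
  1: logged in main at line 26
  2: logged in clip_value at line 17
  3: logged in audit_lot at line 8
  4: logged in audit_lot at line 13
  5: logged in clip_value at line 20
  6-8: logged in pack_ledger at line 4
  9: logged in main at line 28
A correct fix: line 5: replace `span + span` with `span + seed_v`.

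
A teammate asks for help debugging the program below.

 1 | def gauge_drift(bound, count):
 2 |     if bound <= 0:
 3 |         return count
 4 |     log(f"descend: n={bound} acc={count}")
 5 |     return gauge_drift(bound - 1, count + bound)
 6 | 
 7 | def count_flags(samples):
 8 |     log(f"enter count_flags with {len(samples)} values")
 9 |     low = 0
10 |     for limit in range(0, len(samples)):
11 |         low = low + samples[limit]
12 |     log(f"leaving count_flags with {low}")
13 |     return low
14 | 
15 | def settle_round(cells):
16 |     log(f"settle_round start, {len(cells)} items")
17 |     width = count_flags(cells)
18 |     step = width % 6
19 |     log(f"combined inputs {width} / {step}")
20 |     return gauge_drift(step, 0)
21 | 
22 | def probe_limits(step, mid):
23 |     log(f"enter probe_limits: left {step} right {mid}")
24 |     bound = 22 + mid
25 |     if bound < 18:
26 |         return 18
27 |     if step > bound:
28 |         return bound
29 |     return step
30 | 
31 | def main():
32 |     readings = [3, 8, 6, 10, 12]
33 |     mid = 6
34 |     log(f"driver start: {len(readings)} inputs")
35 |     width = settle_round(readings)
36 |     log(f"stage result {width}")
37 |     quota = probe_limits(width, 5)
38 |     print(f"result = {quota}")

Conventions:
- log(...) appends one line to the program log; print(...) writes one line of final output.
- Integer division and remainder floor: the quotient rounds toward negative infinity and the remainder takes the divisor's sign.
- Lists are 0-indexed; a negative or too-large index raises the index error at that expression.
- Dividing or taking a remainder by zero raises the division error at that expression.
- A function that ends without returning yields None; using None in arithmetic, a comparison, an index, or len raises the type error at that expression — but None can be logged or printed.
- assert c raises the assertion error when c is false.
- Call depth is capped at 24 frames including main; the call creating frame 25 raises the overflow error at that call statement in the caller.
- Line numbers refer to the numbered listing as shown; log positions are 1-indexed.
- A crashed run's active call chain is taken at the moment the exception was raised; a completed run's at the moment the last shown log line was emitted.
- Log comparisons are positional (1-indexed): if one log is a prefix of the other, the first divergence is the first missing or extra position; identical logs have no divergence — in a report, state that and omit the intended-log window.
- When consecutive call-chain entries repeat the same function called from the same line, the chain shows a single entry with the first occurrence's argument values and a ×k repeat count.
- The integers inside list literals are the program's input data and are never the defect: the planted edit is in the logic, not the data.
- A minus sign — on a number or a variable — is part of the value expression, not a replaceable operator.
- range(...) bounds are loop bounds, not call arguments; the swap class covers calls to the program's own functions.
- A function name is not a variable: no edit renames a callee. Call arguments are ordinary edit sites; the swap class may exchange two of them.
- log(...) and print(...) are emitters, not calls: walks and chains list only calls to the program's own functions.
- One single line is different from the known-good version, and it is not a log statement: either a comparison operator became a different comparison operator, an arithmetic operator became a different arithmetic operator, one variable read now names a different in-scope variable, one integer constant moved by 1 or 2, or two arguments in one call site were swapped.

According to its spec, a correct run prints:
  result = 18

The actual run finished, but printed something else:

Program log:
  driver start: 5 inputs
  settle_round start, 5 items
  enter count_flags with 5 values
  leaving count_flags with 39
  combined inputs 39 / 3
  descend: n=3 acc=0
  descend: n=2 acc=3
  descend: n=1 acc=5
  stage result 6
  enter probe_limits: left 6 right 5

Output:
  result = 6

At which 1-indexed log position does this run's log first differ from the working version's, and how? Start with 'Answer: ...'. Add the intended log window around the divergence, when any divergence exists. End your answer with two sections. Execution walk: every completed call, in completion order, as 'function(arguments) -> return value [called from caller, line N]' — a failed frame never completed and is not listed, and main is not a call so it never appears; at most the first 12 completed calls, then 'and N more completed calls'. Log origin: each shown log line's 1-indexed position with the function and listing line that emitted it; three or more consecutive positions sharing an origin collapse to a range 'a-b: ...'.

Answer: none (the log streams are identical).
Execution walk:
  count_flags([3, 8, 6, 10, 12]) -> 39  [called from settle_round, line 17]
  gauge_drift(0, 6) -> 6  [called from gauge_drift, line 5]
  gauge_drift(1, 5) -> 6  [called from gauge_drift, line 5]
  gauge_drift(2, 3) -> 6  [called from gauge_drift, line 5]
  gauge_drift(3, 0) -> 6  [called from settle_round, line 20]
  settle_round([3, 8, 6, 10, 12]) -> 6  [called from main, line 35]
  probe_limits(6, 5) -> 6  [called from main, line 37]
Log origin:
  1: emitted by main (line 34)
  2: emitted by settle_round (line 16)
  3: emitted by count_flags (line 8)
  4: emitted by count_flags (line 12)
  5: emitted by settle_round (line 19)
  6-8: emitted by gauge_drift (line 4)
  9: emitted by main (line 36)
  10: emitted by probe_limits (line 23)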